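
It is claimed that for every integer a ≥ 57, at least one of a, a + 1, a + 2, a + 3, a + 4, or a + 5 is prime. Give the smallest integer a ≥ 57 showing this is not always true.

a = 90

A counterexample is any integer a ≥ 57 such that a, a + 1, a + 2, a + 3, a + 4, a + 5 are all composite; we check each in order.
For a = 57, 58, 59, 60, …, 87, 88, 89 the conclusion holds.
a = 90: 90 = 2 × 45; 91 = 7 × 13; 92 = 2 × 46; 93 = 3 × 31; 94 = 2 × 47; 95 = 5 × 19 — all composite.
Hence a = 90 is a counterexample.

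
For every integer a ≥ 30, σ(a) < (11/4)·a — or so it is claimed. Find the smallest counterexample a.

A counterexample is any integer a ≥ 30 such that the claim fails; we check each in order.
For a = 30, 31, 32, 33, …, 57, 58, 59 the conclusion holds.
a = 60: σ(60) = 168; 168 ≥ 165.

a = 60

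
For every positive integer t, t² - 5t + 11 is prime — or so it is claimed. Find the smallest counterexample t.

A counterexample is any positive integer t such that t² - 5t + 11 is not prime; we check each in order.
t = 1: t² - 5t + 11 = 7, prime.
t = 2: t² - 5t + 11 = 5, prime.
t = 3: t² - 5t + 11 = 5, prime.
t = 4: t² - 5t + 11 = 7, prime.
t = 5: t² - 5t + 11 = 11, prime.
t = 6: t² - 5t + 11 = 17, prime.
t = 7: t² - 5t + 11 = 25 = 5 × 5, composite.

t = 7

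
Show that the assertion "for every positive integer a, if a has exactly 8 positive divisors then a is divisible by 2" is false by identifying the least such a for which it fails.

a = 105

Check each positive integer a in order until a has exactly 8 positive divisors but a is not divisible by 2.
The first 12 eligible values, up to a = 104, all satisfy the conclusion.
a = 105: τ(105) = 8; 105 mod 2 = 1.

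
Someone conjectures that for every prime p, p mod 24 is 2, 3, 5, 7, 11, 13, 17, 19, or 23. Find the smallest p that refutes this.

A counterexample is any prime p such that the claim fails; we check each in order.
For p = 2, 3, 5, 7, …, 61, 67, 71 the conclusion holds.
p = 73: 73 mod 24 = 1 — not in {2, 3, 5, 7, 11, 13, 17, 19, 23}.

p = 73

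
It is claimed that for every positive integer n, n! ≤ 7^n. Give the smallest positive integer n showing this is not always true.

The first 16 eligible values, up to n = 16, all satisfy the conclusion.
n = 17: n! = 355687428096000 and 7^n = 232630513987207, so 355687428096000 > 232630513987207.
So n = 17 is the smallest counterexample.

n = 17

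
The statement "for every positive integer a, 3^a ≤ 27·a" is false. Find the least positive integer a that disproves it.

We need the least positive integer a for which 3^a > 27·a.
The first 4 eligible values, up to a = 4, all satisfy the conclusion.
a = 5: 3^a = 243 and 27·a = 135, so 243 > 135.

a = 5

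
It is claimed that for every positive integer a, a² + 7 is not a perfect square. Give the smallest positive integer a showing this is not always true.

A counterexample is any positive integer a such that a² + 7 is a perfect square; we check each in order.
a = 1: 1² + 7 = 8, not a perfect square.
a = 2: 2² + 7 = 11, not a perfect square.
a = 3: 3² + 7 = 16 = 4², a perfect square.

a = 3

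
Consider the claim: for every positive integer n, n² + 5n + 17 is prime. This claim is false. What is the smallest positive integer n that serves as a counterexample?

n = 8

For n = 1, 2, 3, 4, 5, 6, 7 the conclusion holds.
n = 8: n² + 5n + 17 = 121 = 11 × 11, composite.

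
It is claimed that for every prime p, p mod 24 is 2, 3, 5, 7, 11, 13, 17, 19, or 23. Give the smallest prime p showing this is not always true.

A counterexample is any prime p such that the claim fails; we check each in order.
For p = 2, 3, 5, 7, …, 61, 67, 71 the conclusion holds.
p = 73: 73 mod 24 = 1 — not in {2, 3, 5, 7, 11, 13, 17, 19, 23}.
So p = 73 is the smallest counterexample.

p = 73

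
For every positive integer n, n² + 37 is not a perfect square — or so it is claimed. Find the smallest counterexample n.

n = 18

Check each positive integer n in order until n² + 37 is a perfect square.
The first 17 eligible values, up to n = 17, all satisfy the conclusion.
n = 18: 18² + 37 = 361 = 19², a perfect square.
Hence n = 18 is a counterexample.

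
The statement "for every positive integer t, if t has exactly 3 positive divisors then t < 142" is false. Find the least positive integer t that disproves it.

t = 169

The first 5 eligible values, up to t = 121, all satisfy the conclusion.
t = 169: τ(169) = 3; 169 ≥ 142.
Hence t = 169 is a counterexample.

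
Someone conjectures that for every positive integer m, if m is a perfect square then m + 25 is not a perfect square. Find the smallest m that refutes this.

m = 144

We need the least positive integer m for which m is a perfect square but m + 25 is a perfect square.
The first 11 eligible values, up to m = 121, all satisfy the conclusion.
m = 144: 144 = 12² and 144 + 25 = 169 = 13².
Thus m = 144 disproves the claim, and no smaller m works.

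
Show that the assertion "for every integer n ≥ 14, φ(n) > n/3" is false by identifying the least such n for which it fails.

n = 18

Check each integer n ≥ 14 in order until the claim fails.
The first 4 eligible values, up to n = 17, all satisfy the conclusion.
n = 18: φ(18) = 6 and 18/3 = 6, so φ(18) ≤ 18/3.
Thus n = 18 disproves the claim, and no smaller n works.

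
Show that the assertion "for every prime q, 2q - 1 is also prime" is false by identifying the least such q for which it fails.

A counterexample is any prime q such that 2q - 1 is not prime; we check each in order.
For q = 2, 3 the conclusion holds.
q = 5: 2q - 1 = 9 = 3 × 3, not prime.
So q = 5 is the smallest counterexample.

q = 5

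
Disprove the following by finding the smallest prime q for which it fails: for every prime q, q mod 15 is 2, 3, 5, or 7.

q = 11

We need the least prime q for which the claim fails.
The first 4 eligible values, up to q = 7, all satisfy the conclusion.
q = 11: 11 mod 15 = 11 — not in {2, 3, 5, 7}.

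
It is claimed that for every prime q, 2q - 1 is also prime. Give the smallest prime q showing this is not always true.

q = 5

Check each prime q in order until 2q - 1 is not prime.
q = 2: 2q - 1 = 3, prime.
q = 3: 2q - 1 = 5, prime.
q = 5: 2q - 1 = 9 = 3 × 3, not prime.
Thus q = 5 disproves the claim, and no smaller q works.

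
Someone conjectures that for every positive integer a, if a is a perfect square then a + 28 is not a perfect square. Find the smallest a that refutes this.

a = 36

Check each positive integer a in order until a is a perfect square but a + 28 is a perfect square.
The first 5 eligible values, up to a = 25, all satisfy the conclusion.
a = 36: 36 = 6² and 36 + 28 = 64 = 8².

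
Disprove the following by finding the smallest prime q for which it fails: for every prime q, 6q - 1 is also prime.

q = 11

A counterexample is any prime q such that 6q - 1 is not prime; we check each in order.
For q = 2, 3, 5, 7 the conclusion holds.
q = 11: 6q - 1 = 65 = 5 × 13, not prime.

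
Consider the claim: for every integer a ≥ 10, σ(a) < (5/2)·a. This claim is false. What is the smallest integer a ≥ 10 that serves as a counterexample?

For a = 10, 11, 12, 13, …, 21, 22, 23 the conclusion holds.
a = 24: σ(24) = 60; 60 ≥ 60.
So a = 24 is the smallest counterexample.

a = 24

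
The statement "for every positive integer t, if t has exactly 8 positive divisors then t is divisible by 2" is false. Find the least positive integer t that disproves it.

t = 105

We need the least positive integer t for which t has exactly 8 positive divisors but t is not divisible by 2.
For t = 24, 30, 40, 42, …, 88, 102, 104 the conclusion holds.
t = 105: τ(105) = 8; 105 mod 2 = 1.
Hence t = 105 is a counterexample.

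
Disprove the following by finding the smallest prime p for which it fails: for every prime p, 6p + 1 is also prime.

For p = 2, 3, 5, 7, 11, 13, 17 the conclusion holds.
p = 19: 6p + 1 = 115 = 5 × 23, not prime.
Hence p = 19 is a counterexample.

p = 19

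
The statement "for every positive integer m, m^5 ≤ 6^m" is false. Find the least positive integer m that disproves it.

m = 3

Check each positive integer m in order until m^5 > 6^m.
For m = 1, 2 the conclusion holds.
m = 3: m^5 = 243 and 6^m = 216, so 243 > 216.
Hence m = 3 is a counterexample.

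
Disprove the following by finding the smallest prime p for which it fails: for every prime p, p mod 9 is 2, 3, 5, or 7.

A counterexample is any prime p such that the claim fails; we check each in order.
p = 2: 2 mod 9 = 2.
p = 3: 3 mod 9 = 3.
p = 5: 5 mod 9 = 5.
p = 7: 7 mod 9 = 7.
p = 11: 11 mod 9 = 2.
p = 13: 13 mod 9 = 4 — not in {2, 3, 5, 7}.

p = 13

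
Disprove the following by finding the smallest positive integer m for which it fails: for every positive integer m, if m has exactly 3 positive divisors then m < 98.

m = 121

The first 4 eligible values, up to m = 49, all satisfy the conclusion.
m = 121: τ(121) = 3; 121 ≥ 98.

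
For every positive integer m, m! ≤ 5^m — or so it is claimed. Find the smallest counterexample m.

Check each positive integer m in order until m! > 5^m.
The first 11 eligible values, up to m = 11, all satisfy the conclusion.
m = 12: m! = 479001600 and 5^m = 244140625, so 479001600 > 244140625.

m = 12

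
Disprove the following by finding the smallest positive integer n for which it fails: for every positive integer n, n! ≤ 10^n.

n = 25

The first 24 eligible values, up to n = 24, all satisfy the conclusion.
n = 25: n! = 15511210043330985984000000 and 10^n = 10000000000000000000000000, so 15511210043330985984000000 > 10000000000000000000000000.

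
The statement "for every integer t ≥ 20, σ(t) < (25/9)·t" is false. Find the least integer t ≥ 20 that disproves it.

t = 60

A counterexample is any integer t ≥ 20 such that the claim fails; we check each in order.
The first 40 eligible values, up to t = 59, all satisfy the conclusion.
t = 60: σ(60) = 168; 168 ≥ 500/3.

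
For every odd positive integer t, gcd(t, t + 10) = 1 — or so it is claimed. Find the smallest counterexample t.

Check each odd positive integer t in order until gcd(t, t + 10) > 1.
t = 1: gcd(1, 11) = 1.
t = 3: gcd(3, 13) = 1.
t = 5: gcd(5, 15) = 5.
So t = 5 is the smallest counterexample.

t = 5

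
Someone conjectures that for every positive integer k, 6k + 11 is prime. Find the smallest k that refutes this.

We need the least positive integer k for which 6k + 11 is not prime.
For k = 1, 2, 3 the conclusion holds.
k = 4: 6k + 11 = 35 = 5 × 7, composite.

k = 4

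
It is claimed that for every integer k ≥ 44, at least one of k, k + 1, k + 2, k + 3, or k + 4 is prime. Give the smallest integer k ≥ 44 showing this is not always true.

The first 4 eligible values, up to k = 47, all satisfy the conclusion.
k = 48: 48 = 2 × 24; 49 = 7 × 7; 50 = 2 × 25; 51 = 3 × 17; 52 = 2 × 26 — all composite.

k = 48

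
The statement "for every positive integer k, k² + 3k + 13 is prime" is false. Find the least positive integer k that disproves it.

k = 9

A counterexample is any positive integer k such that k² + 3k + 13 is not prime; we check each in order.
For k = 1, 2, 3, 4, 5, 6, 7, 8 the conclusion holds.
k = 9: k² + 3k + 13 = 121 = 11 × 11, composite.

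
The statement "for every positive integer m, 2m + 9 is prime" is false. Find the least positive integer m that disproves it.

m = 1: 2m + 9 = 11, prime.
m = 2: 2m + 9 = 13, prime.
m = 3: 2m + 9 = 15 = 3 × 5, composite.
Hence m = 3 is a counterexample.

m = 3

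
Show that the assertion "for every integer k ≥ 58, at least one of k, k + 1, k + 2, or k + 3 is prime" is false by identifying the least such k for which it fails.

k = 58: 59 is prime.
k = 59: 59 is prime.
k = 60: 61 is prime.
k = 61: 61 is prime.
k = 62: 62 = 2 × 31; 63 = 3 × 21; 64 = 2 × 32; 65 = 5 × 13 — all composite.

k = 62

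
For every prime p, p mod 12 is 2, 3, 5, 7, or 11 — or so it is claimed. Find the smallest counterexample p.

The first 5 eligible values, up to p = 11, all satisfy the conclusion.
p = 13: 13 mod 12 = 1 — not in {2, 3, 5, 7, 11}.
So p = 13 is the smallest counterexample.

p = 13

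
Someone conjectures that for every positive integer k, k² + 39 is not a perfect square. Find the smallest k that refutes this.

We need the least positive integer k for which k² + 39 is a perfect square.
The first 4 eligible values, up to k = 4, all satisfy the conclusion.
k = 5: 5² + 39 = 64 = 8², a perfect square.

k = 5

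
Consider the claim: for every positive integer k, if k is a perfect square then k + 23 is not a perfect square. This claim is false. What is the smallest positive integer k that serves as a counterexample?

We need the least positive integer k for which k is a perfect square but k + 23 is a perfect square.
The first 10 eligible values, up to k = 100, all satisfy the conclusion.
k = 121: 121 = 11² and 121 + 23 = 144 = 12².
Hence k = 121 is a counterexample.

k = 121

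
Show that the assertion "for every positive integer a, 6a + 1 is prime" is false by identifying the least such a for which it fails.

a = 4

A counterexample is any positive integer a such that 6a + 1 is not prime; we check each in order.
a = 1: 6a + 1 = 7, prime.
a = 2: 6a + 1 = 13, prime.
a = 3: 6a + 1 = 19, prime.
a = 4: 6a + 1 = 25 = 5 × 5, composite.
So a = 4 is the smallest counterexample.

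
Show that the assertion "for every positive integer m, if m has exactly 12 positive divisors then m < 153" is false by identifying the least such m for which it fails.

m = 156

A counterexample is any positive integer m such that m has exactly 12 positive divisors but the claim fails; we check each in order.
For m = 60, 72, 84, 90, 96, 108, 126, 132, 140, 150 the conclusion holds.
m = 156: τ(156) = 12; 156 ≥ 153.
So m = 156 is the smallest counterexample.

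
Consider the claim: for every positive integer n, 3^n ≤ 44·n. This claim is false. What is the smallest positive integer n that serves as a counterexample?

We need the least positive integer n for which 3^n > 44·n.
n = 1: 3^n = 3 and 44·n = 44, so 3 ≤ 44.
n = 2: 3^n = 9 and 44·n = 88, so 9 ≤ 88.
n = 3: 3^n = 27 and 44·n = 132, so 27 ≤ 132.
n = 4: 3^n = 81 and 44·n = 176, so 81 ≤ 176.
n = 5: 3^n = 243 and 44·n = 220, so 243 > 220.

n = 5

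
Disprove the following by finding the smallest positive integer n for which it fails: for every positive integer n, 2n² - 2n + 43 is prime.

n = 3

For n = 1, 2 the conclusion holds.
n = 3: 2n² - 2n + 43 = 55 = 5 × 11, composite.
So n = 3 is the smallest counterexample.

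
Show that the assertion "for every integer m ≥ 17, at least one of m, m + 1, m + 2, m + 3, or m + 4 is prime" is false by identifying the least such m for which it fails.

m = 24

The first 7 eligible values, up to m = 23, all satisfy the conclusion.
m = 24: 24 = 2 × 12; 25 = 5 × 5; 26 = 2 × 13; 27 = 3 × 9; 28 = 2 × 14 — all composite.
So m = 24 is the smallest counterexample.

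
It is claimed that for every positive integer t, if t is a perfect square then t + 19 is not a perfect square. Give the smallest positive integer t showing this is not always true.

t = 81

For t = 1, 4, 9, 16, 25, 36, 49, 64 the conclusion holds.
t = 81: 81 = 9² and 81 + 19 = 100 = 10².
So t = 81 is the smallest counterexample.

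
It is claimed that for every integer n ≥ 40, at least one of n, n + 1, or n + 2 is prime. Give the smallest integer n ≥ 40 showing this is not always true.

n = 44

A counterexample is any integer n ≥ 40 such that n, n + 1, n + 2 are all composite; we check each in order.
The first 4 eligible values, up to n = 43, all satisfy the conclusion.
n = 44: 44 = 2 × 22; 45 = 3 × 15; 46 = 2 × 23 — all composite.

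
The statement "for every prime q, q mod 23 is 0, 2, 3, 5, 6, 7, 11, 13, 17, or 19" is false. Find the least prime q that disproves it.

The first 10 eligible values, up to q = 29, all satisfy the conclusion.
q = 31: 31 mod 23 = 8 — not in {0, 2, 3, 5, 6, 7, 11, 13, 17, 19}.

q = 31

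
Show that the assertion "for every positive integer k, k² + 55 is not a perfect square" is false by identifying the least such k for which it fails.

A counterexample is any positive integer k such that k² + 55 is a perfect square; we check each in order.
For k = 1, 2 the conclusion holds.
k = 3: 3² + 55 = 64 = 8², a perfect square.
So k = 3 is the smallest counterexample.

k = 3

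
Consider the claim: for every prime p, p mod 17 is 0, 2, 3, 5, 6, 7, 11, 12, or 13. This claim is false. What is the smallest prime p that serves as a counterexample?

p = 31

We need the least prime p for which the claim fails.
For p = 2, 3, 5, 7, 11, 13, 17, 19, 23, 29 the conclusion holds.
p = 31: 31 mod 17 = 14 — not in {0, 2, 3, 5, 6, 7, 11, 12, 13}.
Hence p = 31 is a counterexample.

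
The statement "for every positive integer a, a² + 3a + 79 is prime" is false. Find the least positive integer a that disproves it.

a = 5

Check each positive integer a in order until a² + 3a + 79 is not prime.
a = 1: a² + 3a + 79 = 83, prime.
a = 2: a² + 3a + 79 = 89, prime.
a = 3: a² + 3a + 79 = 97, prime.
a = 4: a² + 3a + 79 = 107, prime.
a = 5: a² + 3a + 79 = 119 = 7 × 17, composite.
Thus a = 5 disproves the claim, and no smaller a works.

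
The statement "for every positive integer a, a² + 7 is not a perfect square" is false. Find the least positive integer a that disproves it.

A counterexample is any positive integer a such that a² + 7 is a perfect square; we check each in order.
a = 1: 1² + 7 = 8, not a perfect square.
a = 2: 2² + 7 = 11, not a perfect square.
a = 3: 3² + 7 = 16 = 4², a perfect square.
Thus a = 3 disproves the claim, and no smaller a works.

a = 3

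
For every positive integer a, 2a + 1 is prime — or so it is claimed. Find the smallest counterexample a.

a = 4

a = 1: 2a + 1 = 3, prime.
a = 2: 2a + 1 = 5, prime.
a = 3: 2a + 1 = 7, prime.
a = 4: 2a + 1 = 9 = 3 × 3, composite.
Hence a = 4 is a counterexample.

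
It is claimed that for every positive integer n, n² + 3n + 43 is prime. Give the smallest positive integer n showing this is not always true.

Check each positive integer n in order until n² + 3n + 43 is not prime.
For n = 1, 2, 3, 4, …, 36, 37, 38 the conclusion holds.
n = 39: n² + 3n + 43 = 1681 = 41 × 41, composite.

n = 39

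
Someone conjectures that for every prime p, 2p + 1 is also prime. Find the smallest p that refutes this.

For p = 2, 3, 5 the conclusion holds.
p = 7: 2p + 1 = 15 = 3 × 5, not prime.

p = 7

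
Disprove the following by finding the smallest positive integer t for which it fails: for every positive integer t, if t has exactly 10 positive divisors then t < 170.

t = 176

For t = 48, 80, 112, 162 the conclusion holds.
t = 176: τ(176) = 10; 176 ≥ 170.
Thus t = 176 disproves the claim, and no smaller t works.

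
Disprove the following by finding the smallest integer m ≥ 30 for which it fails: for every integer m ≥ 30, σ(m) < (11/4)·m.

m = 60

The first 30 eligible values, up to m = 59, all satisfy the conclusion.
m = 60: σ(60) = 168; 168 ≥ 165.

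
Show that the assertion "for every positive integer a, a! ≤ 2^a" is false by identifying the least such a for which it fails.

A counterexample is any positive integer a such that a! > 2^a; we check each in order.
a = 1: a! = 1 and 2^a = 2, so 1 ≤ 2.
a = 2: a! = 2 and 2^a = 4, so 2 ≤ 4.
a = 3: a! = 6 and 2^a = 8, so 6 ≤ 8.
a = 4: a! = 24 and 2^a = 16, so 24 > 16.
Thus a = 4 disproves the claim, and no smaller a works.

a = 4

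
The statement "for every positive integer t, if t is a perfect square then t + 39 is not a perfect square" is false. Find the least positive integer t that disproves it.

t = 1: 1 + 39 = 40, not a perfect square.
t = 4: 4 + 39 = 43, not a perfect square.
t = 9: 9 + 39 = 48, not a perfect square.
t = 16: 16 + 39 = 55, not a perfect square.
t = 25: 25 = 5² and 25 + 39 = 64 = 8².

t = 25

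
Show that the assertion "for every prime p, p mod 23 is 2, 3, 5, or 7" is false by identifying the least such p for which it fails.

A counterexample is any prime p such that the claim fails; we check each in order.
The first 4 eligible values, up to p = 7, all satisfy the conclusion.
p = 11: 11 mod 23 = 11 — not in {2, 3, 5, 7}.
So p = 11 is the smallest counterexample.

p = 11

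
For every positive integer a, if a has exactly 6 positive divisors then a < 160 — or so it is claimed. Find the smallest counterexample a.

Check each positive integer a in order until a has exactly 6 positive divisors but the claim fails.
For a = 12, 18, 20, 28, …, 147, 148, 153 the conclusion holds.
a = 164: τ(164) = 6; 164 ≥ 160.
Thus a = 164 disproves the claim, and no smaller a works.

a = 164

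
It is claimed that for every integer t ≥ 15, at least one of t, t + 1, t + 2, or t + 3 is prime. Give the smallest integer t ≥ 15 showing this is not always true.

t = 24

We need the least integer t ≥ 15 for which t, t + 1, t + 2, t + 3 are all composite.
For t = 15, 16, 17, 18, 19, 20, 21, 22, 23 the conclusion holds.
t = 24: 24 = 2 × 12; 25 = 5 × 5; 26 = 2 × 13; 27 = 3 × 9 — all composite.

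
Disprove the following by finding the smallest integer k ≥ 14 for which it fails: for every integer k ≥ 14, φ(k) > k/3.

k = 14: φ(14) = 6 and 14/3 = 14/3, so φ(14) > 14/3.
k = 15: φ(15) = 8 and 15/3 = 5, so φ(15) > 15/3.
k = 16: φ(16) = 8 and 16/3 = 16/3, so φ(16) > 16/3.
k = 17: φ(17) = 16 and 17/3 = 17/3, so φ(17) > 17/3.
k = 18: φ(18) = 6 and 18/3 = 6, so φ(18) ≤ 18/3.
Thus k = 18 disproves the claim, and no smaller k works.

k = 18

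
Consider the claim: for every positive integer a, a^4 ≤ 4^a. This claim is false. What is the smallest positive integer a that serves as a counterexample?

For a = 1, 2 the conclusion holds.
a = 3: a^4 = 81 and 4^a = 64, so 81 > 64.
Thus a = 3 disproves the claim, and no smaller a works.

a = 3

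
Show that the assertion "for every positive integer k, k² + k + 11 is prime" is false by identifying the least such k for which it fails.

k = 10

Check each positive integer k in order until k² + k + 11 is not prime.
For k = 1, 2, 3, 4, 5, 6, 7, 8, 9 the conclusion holds.
k = 10: k² + k + 11 = 121 = 11 × 11, composite.
Thus k = 10 disproves the claim, and no smaller k works.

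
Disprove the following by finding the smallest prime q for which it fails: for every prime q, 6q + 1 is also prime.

q = 19

We need the least prime q for which 6q + 1 is not prime.
q = 2: 6q + 1 = 13, prime.
q = 3: 6q + 1 = 19, prime.
q = 5: 6q + 1 = 31, prime.
q = 7: 6q + 1 = 43, prime.
q = 11: 6q + 1 = 67, prime.
q = 13: 6q + 1 = 79, prime.
q = 17: 6q + 1 = 103, prime.
q = 19: 6q + 1 = 115 = 5 × 23, not prime.
Hence q = 19 is a counterexample.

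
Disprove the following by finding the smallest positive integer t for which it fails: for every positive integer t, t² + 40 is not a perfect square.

t = 3

A counterexample is any positive integer t such that t² + 40 is a perfect square; we check each in order.
For t = 1, 2 the conclusion holds.
t = 3: 3² + 40 = 49 = 7², a perfect square.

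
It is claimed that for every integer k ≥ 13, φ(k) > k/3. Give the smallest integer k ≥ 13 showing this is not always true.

k = 18

A counterexample is any integer k ≥ 13 such that the claim fails; we check each in order.
k = 13: φ(13) = 12 and 13/3 = 13/3, so φ(13) > 13/3.
k = 14: φ(14) = 6 and 14/3 = 14/3, so φ(14) > 14/3.
k = 15: φ(15) = 8 and 15/3 = 5, so φ(15) > 15/3.
k = 16: φ(16) = 8 and 16/3 = 16/3, so φ(16) > 16/3.
k = 17: φ(17) = 16 and 17/3 = 17/3, so φ(17) > 17/3.
k = 18: φ(18) = 6 and 18/3 = 6, so φ(18) ≤ 18/3.
So k = 18 is the smallest counterexample.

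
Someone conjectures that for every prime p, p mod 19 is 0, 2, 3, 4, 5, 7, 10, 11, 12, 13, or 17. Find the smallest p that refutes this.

Check each prime p in order until the claim fails.
For p = 2, 3, 5, 7, …, 23, 29, 31 the conclusion holds.
p = 37: 37 mod 19 = 18 — not in {0, 2, 3, 4, 5, 7, 10, 11, 12, 13, 17}.
So p = 37 is the smallest counterexample.

p = 37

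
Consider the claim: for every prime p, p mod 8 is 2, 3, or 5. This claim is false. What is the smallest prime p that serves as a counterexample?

p = 7

A counterexample is any prime p such that the claim fails; we check each in order.
p = 2: 2 mod 8 = 2.
p = 3: 3 mod 8 = 3.
p = 5: 5 mod 8 = 5.
p = 7: 7 mod 8 = 7 — not in {2, 3, 5}.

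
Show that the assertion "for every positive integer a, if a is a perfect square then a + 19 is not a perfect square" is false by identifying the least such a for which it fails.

The first 8 eligible values, up to a = 64, all satisfy the conclusion.
a = 81: 81 = 9² and 81 + 19 = 100 = 10².
So a = 81 is the smallest counterexample.

a = 81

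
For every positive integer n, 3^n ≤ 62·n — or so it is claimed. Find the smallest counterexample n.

n = 6

A counterexample is any positive integer n such that 3^n > 62·n; we check each in order.
The first 5 eligible values, up to n = 5, all satisfy the conclusion.
n = 6: 3^n = 729 and 62·n = 372, so 729 > 372.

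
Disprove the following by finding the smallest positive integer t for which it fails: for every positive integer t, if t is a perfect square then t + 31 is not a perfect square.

A counterexample is any positive integer t such that t is a perfect square but t + 31 is a perfect square; we check each in order.
For t = 1, 4, 9, 16, …, 144, 169, 196 the conclusion holds.
t = 225: 225 = 15² and 225 + 31 = 256 = 16².
So t = 225 is the smallest counterexample.

t = 225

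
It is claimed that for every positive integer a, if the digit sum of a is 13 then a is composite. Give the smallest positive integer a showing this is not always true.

a = 67

a = 49: digit sum 13; 49 is composite.
a = 58: digit sum 13; 58 is composite.
a = 67: digit sum 13; 67 is prime, not composite.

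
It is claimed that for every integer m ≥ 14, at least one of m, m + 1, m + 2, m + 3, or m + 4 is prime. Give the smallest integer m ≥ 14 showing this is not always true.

We need the least integer m ≥ 14 for which m, m + 1, m + 2, m + 3, m + 4 are all composite.
For m = 14, 15, 16, 17, 18, 19, 20, 21, 22, 23 the conclusion holds.
m = 24: 24 = 2 × 12; 25 = 5 × 5; 26 = 2 × 13; 27 = 3 × 9; 28 = 2 × 14 — all composite.

m = 24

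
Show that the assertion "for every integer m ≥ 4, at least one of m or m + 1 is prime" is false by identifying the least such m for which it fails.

We need the least integer m ≥ 4 for which m, m + 1 are both composite.
The first 4 eligible values, up to m = 7, all satisfy the conclusion.
m = 8: 8 = 2 × 4; 9 = 3 × 3 — both composite.

m = 8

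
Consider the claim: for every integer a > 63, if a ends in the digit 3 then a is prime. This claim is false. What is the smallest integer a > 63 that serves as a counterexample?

a = 93

We need the least integer a > 63 for which a ends in the digit 3 but a is not prime.
For a = 73, 83 the conclusion holds.
a = 93: 93 ends in 3; 93 = 3 × 31, composite.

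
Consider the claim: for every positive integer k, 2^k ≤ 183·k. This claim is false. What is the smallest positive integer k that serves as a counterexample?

A counterexample is any positive integer k such that 2^k > 183·k; we check each in order.
The first 10 eligible values, up to k = 10, all satisfy the conclusion.
k = 11: 2^k = 2048 and 183·k = 2013, so 2048 > 2013.

k = 11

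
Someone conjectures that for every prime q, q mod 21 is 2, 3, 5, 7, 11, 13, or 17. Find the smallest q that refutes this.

q = 19

Check each prime q in order until the claim fails.
q = 2: 2 mod 21 = 2.
q = 3: 3 mod 21 = 3.
q = 5: 5 mod 21 = 5.
q = 7: 7 mod 21 = 7.
q = 11: 11 mod 21 = 11.
q = 13: 13 mod 21 = 13.
q = 17: 17 mod 21 = 17.
q = 19: 19 mod 21 = 19 — not in {2, 3, 5, 7, 11, 13, 17}.
Thus q = 19 disproves the claim, and no smaller q works.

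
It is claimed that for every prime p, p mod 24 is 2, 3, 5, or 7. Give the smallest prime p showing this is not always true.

We need the least prime p for which the claim fails.
p = 2: 2 mod 24 = 2.
p = 3: 3 mod 24 = 3.
p = 5: 5 mod 24 = 5.
p = 7: 7 mod 24 = 7.
p = 11: 11 mod 24 = 11 — not in {2, 3, 5, 7}.
Hence p = 11 is a counterexample.

p = 11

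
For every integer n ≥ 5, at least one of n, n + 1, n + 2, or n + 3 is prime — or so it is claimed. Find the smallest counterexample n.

A counterexample is any integer n ≥ 5 such that n, n + 1, n + 2, n + 3 are all composite; we check each in order.
For n = 5, 6, 7, 8, …, 21, 22, 23 the conclusion holds.
n = 24: 24 = 2 × 12; 25 = 5 × 5; 26 = 2 × 13; 27 = 3 × 9 — all composite.
So n = 24 is the smallest counterexample.

n = 24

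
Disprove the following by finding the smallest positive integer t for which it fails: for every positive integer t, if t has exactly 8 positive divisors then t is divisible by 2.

t = 105

A counterexample is any positive integer t such that t has exactly 8 positive divisors but t is not divisible by 2; we check each in order.
For t = 24, 30, 40, 42, …, 88, 102, 104 the conclusion holds.
t = 105: τ(105) = 8; 105 mod 2 = 1.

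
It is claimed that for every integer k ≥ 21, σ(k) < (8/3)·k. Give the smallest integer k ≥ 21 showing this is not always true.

k = 60

We need the least integer k ≥ 21 for which the claim fails.
For k = 21, 22, 23, 24, …, 57, 58, 59 the conclusion holds.
k = 60: σ(60) = 168; 168 ≥ 160.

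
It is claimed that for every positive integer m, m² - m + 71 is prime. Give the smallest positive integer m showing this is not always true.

m = 1: m² - m + 71 = 71, prime.
m = 2: m² - m + 71 = 73, prime.
m = 3: m² - m + 71 = 77 = 7 × 11, composite.
So m = 3 is the smallest counterexample.

m = 3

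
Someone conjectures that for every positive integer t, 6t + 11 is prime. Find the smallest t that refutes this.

For t = 1, 2, 3 the conclusion holds.
t = 4: 6t + 11 = 35 = 5 × 7, composite.
Hence t = 4 is a counterexample.

t = 4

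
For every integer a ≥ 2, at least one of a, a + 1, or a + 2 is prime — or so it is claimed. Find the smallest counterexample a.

We need the least integer a ≥ 2 for which a, a + 1, a + 2 are all composite.
a = 2: 2 is prime.
a = 3: 3 is prime.
a = 4: 5 is prime.
a = 5: 5 is prime.
a = 6: 7 is prime.
a = 7: 7 is prime.
a = 8: 8 = 2 × 4; 9 = 3 × 3; 10 = 2 × 5 — all composite.

a = 8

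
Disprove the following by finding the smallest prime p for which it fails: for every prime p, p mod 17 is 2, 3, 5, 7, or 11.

p = 13

For p = 2, 3, 5, 7, 11 the conclusion holds.
p = 13: 13 mod 17 = 13 — not in {2, 3, 5, 7, 11}.
Hence p = 13 is a counterexample.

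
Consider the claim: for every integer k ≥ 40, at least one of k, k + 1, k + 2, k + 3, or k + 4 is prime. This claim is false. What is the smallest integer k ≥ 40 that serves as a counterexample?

We need the least integer k ≥ 40 for which k, k + 1, k + 2, k + 3, k + 4 are all composite.
For k = 40, 41, 42, 43, 44, 45, 46, 47 the conclusion holds.
k = 48: 48 = 2 × 24; 49 = 7 × 7; 50 = 2 × 25; 51 = 3 × 17; 52 = 2 × 26 — all composite.
So k = 48 is the smallest counterexample.

k = 48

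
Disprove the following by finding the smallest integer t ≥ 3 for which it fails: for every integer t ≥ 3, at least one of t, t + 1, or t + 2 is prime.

For t = 3, 4, 5, 6, 7 the conclusion holds.
t = 8: 8 = 2 × 4; 9 = 3 × 3; 10 = 2 × 5 — all composite.

t = 8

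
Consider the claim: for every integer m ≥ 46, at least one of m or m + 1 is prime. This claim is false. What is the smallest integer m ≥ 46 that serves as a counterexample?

m = 48

m = 46: 47 is prime.
m = 47: 47 is prime.
m = 48: 48 = 2 × 24; 49 = 7 × 7 — both composite.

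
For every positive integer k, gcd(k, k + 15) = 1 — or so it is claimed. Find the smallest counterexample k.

For k = 1, 2 the conclusion holds.
k = 3: gcd(3, 18) = 3.
So k = 3 is the smallest counterexample.

k = 3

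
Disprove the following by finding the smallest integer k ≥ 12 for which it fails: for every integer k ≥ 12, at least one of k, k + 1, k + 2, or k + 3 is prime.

We need the least integer k ≥ 12 for which k, k + 1, k + 2, k + 3 are all composite.
The first 12 eligible values, up to k = 23, all satisfy the conclusion.
k = 24: 24 = 2 × 12; 25 = 5 × 5; 26 = 2 × 13; 27 = 3 × 9 — all composite.

k = 24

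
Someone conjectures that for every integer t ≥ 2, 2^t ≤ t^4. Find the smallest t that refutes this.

Check each integer t ≥ 2 in order until 2^t > t^4.
For t = 2, 3, 4, 5, …, 14, 15, 16 the conclusion holds.
t = 17: 2^t = 131072 and t^4 = 83521, so 131072 > 83521.
Hence t = 17 is a counterexample.

t = 17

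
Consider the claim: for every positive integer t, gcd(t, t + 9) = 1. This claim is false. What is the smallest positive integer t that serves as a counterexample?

We need the least positive integer t for which gcd(t, t + 9) > 1.
t = 1: gcd(1, 10) = 1.
t = 2: gcd(2, 11) = 1.
t = 3: gcd(3, 12) = 3.
Thus t = 3 disproves the claim, and no smaller t works.

t = 3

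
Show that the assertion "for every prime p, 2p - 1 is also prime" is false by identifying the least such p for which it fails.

p = 5

Check each prime p in order until 2p - 1 is not prime.
For p = 2, 3 the conclusion holds.
p = 5: 2p - 1 = 9 = 3 × 3, not prime.
So p = 5 is the smallest counterexample.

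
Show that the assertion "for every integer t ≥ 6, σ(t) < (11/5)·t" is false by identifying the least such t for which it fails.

We need the least integer t ≥ 6 for which the claim fails.
For t = 6, 7, 8, 9, 10, 11 the conclusion holds.
t = 12: σ(12) = 28; 28 ≥ 132/5.

t = 12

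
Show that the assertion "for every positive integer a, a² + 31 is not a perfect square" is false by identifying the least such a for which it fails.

a = 15

We need the least positive integer a for which a² + 31 is a perfect square.
For a = 1, 2, 3, 4, …, 12, 13, 14 the conclusion holds.
a = 15: 15² + 31 = 256 = 16², a perfect square.
So a = 15 is the smallest counterexample.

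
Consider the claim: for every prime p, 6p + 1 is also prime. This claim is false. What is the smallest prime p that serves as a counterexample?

A counterexample is any prime p such that 6p + 1 is not prime; we check each in order.
The first 7 eligible values, up to p = 17, all satisfy the conclusion.
p = 19: 6p + 1 = 115 = 5 × 23, not prime.
Thus p = 19 disproves the claim, and no smaller p works.

p = 19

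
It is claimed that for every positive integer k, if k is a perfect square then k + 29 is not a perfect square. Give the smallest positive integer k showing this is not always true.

k = 196

The first 13 eligible values, up to k = 169, all satisfy the conclusion.
k = 196: 196 = 14² and 196 + 29 = 225 = 15².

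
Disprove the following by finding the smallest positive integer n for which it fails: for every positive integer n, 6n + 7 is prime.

n = 3

Check each positive integer n in order until 6n + 7 is not prime.
n = 1: 6n + 7 = 13, prime.
n = 2: 6n + 7 = 19, prime.
n = 3: 6n + 7 = 25 = 5 × 5, composite.
Hence n = 3 is a counterexample.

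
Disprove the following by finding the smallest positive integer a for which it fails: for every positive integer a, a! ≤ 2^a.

a = 4

a = 1: a! = 1 and 2^a = 2, so 1 ≤ 2.
a = 2: a! = 2 and 2^a = 4, so 2 ≤ 4.
a = 3: a! = 6 and 2^a = 8, so 6 ≤ 8.
a = 4: a! = 24 and 2^a = 16, so 24 > 16.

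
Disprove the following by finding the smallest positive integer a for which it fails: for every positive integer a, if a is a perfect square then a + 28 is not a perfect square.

a = 36

A counterexample is any positive integer a such that a is a perfect square but a + 28 is a perfect square; we check each in order.
The first 5 eligible values, up to a = 25, all satisfy the conclusion.
a = 36: 36 = 6² and 36 + 28 = 64 = 8².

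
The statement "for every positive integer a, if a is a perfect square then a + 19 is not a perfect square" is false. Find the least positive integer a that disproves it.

A counterexample is any positive integer a such that a is a perfect square but a + 19 is a perfect square; we check each in order.
For a = 1, 4, 9, 16, 25, 36, 49, 64 the conclusion holds.
a = 81: 81 = 9² and 81 + 19 = 100 = 10².
Thus a = 81 disproves the claim, and no smaller a works.

a = 81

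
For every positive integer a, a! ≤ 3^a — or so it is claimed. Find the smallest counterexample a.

a = 7

A counterexample is any positive integer a such that a! > 3^a; we check each in order.
For a = 1, 2, 3, 4, 5, 6 the conclusion holds.
a = 7: a! = 5040 and 3^a = 2187, so 5040 > 2187.
Thus a = 7 disproves the claim, and no smaller a works.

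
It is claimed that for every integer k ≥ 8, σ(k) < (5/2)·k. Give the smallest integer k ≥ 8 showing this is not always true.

k = 24

For k = 8, 9, 10, 11, …, 21, 22, 23 the conclusion holds.
k = 24: σ(24) = 60; 60 ≥ 60.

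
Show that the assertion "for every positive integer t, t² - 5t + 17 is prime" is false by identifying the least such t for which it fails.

t = 13

We need the least positive integer t for which t² - 5t + 17 is not prime.
For t = 1, 2, 3, 4, …, 10, 11, 12 the conclusion holds.
t = 13: t² - 5t + 17 = 121 = 11 × 11, composite.
Thus t = 13 disproves the claim, and no smaller t works.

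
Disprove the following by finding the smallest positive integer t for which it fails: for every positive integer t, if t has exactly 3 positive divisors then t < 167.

t = 169

We need the least positive integer t for which t has exactly 3 positive divisors but the claim fails.
For t = 4, 9, 25, 49, 121 the conclusion holds.
t = 169: τ(169) = 3; 169 ≥ 167.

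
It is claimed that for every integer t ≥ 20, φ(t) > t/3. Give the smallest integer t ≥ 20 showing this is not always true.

t = 24

The first 4 eligible values, up to t = 23, all satisfy the conclusion.
t = 24: φ(24) = 8 and 24/3 = 8, so φ(24) ≤ 24/3.
So t = 24 is the smallest counterexample.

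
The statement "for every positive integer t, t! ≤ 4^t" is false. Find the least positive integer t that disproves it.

A counterexample is any positive integer t such that t! > 4^t; we check each in order.
The first 8 eligible values, up to t = 8, all satisfy the conclusion.
t = 9: t! = 362880 and 4^t = 262144, so 362880 > 262144.
Hence t = 9 is a counterexample.

t = 9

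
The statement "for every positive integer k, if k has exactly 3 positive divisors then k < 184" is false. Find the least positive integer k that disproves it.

We need the least positive integer k for which k has exactly 3 positive divisors but the claim fails.
For k = 4, 9, 25, 49, 121, 169 the conclusion holds.
k = 289: τ(289) = 3; 289 ≥ 184.
Thus k = 289 disproves the claim, and no smaller k works.

k = 289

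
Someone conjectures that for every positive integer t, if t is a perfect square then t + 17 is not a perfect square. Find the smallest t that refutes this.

t = 64

A counterexample is any positive integer t such that t is a perfect square but t + 17 is a perfect square; we check each in order.
The first 7 eligible values, up to t = 49, all satisfy the conclusion.
t = 64: 64 = 8² and 64 + 17 = 81 = 9².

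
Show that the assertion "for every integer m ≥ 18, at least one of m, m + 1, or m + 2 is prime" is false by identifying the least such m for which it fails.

We need the least integer m ≥ 18 for which m, m + 1, m + 2 are all composite.
m = 18: 19 is prime.
m = 19: 19 is prime.
m = 20: 20 = 2 × 10; 21 = 3 × 7; 22 = 2 × 11 — all composite.
Hence m = 20 is a counterexample.

m = 20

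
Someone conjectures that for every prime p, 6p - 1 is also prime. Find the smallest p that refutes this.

p = 11

Check each prime p in order until 6p - 1 is not prime.
For p = 2, 3, 5, 7 the conclusion holds.
p = 11: 6p - 1 = 65 = 5 × 13, not prime.
Hence p = 11 is a counterexample.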